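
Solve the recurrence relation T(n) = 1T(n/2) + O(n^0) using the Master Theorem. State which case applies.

Master Theorem for T(n) = 1T(n/2) + O(n^0):

a = 1, b = 2, c = 0
log_b(a) = log_2(1) = 0.0000

Case 2: c = 0 = log_2(1) = 0.0000
T(n) = O(n^0 log n) = O(log n)

For T(n) = 1T(n/2) + O(n^0): log_2(1) = 0.0000. This is Case 2 of the Master Theorem (c = log_b(a), equal work at all levels), giving O(log n).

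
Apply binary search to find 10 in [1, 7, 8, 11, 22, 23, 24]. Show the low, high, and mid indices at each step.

Binary search for 10 in [1, 7, 8, 11, 22, 23, 24]:

lo=0, hi=6, mid=3, arr[mid]=11 -> 11 > 10, search left half
lo=0, hi=2, mid=1, arr[mid]=7 -> 7 < 10, search right half
lo=2, hi=2, mid=2, arr[mid]=8 -> 8 < 10, search right half
lo=3 > hi=2, target 10 not found

Binary search determines that 10 is not in the array after 3 comparisons. The search space was exhausted without finding the target.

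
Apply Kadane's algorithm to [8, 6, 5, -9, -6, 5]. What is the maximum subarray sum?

Using Kadane's algorithm on [8, 6, 5, -9, -6, 5]:

Scanning through the array:
Position 1 (value 6): max_ending_here = 14, max_so_far = 14
Position 2 (value 5): max_ending_here = 19, max_so_far = 19
Position 3 (value -9): max_ending_here = 10, max_so_far = 19
Position 4 (value -6): max_ending_here = 4, max_so_far = 19
Position 5 (value 5): max_ending_here = 9, max_so_far = 19

Maximum subarray: [8, 6, 5]
Maximum sum: 19

The maximum subarray is [8, 6, 5] with sum 19. This subarray runs from index 0 to index 2.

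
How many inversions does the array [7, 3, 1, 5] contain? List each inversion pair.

Finding inversions in [7, 3, 1, 5]:

(0, 1): arr[0]=7 > arr[1]=3
(0, 2): arr[0]=7 > arr[2]=1
(0, 3): arr[0]=7 > arr[3]=5
(1, 2): arr[1]=3 > arr[2]=1

Total inversions: 4

The array has 4 inversion(s): (0,1), (0,2), (0,3), (1,2). Each pair (i,j) satisfies i < j and arr[i] > arr[j].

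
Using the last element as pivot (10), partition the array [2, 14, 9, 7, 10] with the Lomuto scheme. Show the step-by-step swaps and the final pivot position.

Lomuto partition with pivot = 10:

Initial array: [2, 14, 9, 7, 10]

arr[0]=2 <= 10: swap with position 0, array becomes [2, 14, 9, 7, 10]
arr[1]=14 > 10: no swap
arr[2]=9 <= 10: swap with position 1, array becomes [2, 9, 14, 7, 10]
arr[3]=7 <= 10: swap with position 2, array becomes [2, 9, 7, 14, 10]

Place pivot at position 3: [2, 9, 7, 10, 14]
Pivot position: 3

After partitioning with pivot 10, the array becomes [2, 9, 7, 10, 14]. The pivot is placed at index 3. All elements to the left of the pivot are <= 10, and all elements to the right are > 10.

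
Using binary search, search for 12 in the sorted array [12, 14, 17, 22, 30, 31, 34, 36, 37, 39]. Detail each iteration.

Binary search for 12 in [12, 14, 17, 22, 30, 31, 34, 36, 37, 39]:

lo=0, hi=9, mid=4, arr[mid]=30 -> 30 > 12, search left half
lo=0, hi=3, mid=1, arr[mid]=14 -> 14 > 12, search left half
lo=0, hi=0, mid=0, arr[mid]=12 -> Found target at index 0!

Binary search finds 12 at index 0 after 3 comparisons. The search repeatedly halves the search space by comparing with the middle element.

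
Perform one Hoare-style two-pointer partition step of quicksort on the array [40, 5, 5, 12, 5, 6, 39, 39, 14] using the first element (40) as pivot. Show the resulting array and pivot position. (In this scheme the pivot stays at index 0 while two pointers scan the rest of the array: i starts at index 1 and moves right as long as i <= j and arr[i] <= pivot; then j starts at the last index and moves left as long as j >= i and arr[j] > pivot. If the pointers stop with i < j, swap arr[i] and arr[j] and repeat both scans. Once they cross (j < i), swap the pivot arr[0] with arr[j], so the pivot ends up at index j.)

Hoare-style two-pointer partition with pivot = 40:

Initial array: [40, 5, 5, 12, 5, 6, 39, 39, 14]

Pointers start at i = 1, j = 8.
i ends at 9, j ends at 8: the pointers have crossed (j < i), so scanning stops.

Swap pivot arr[0] with arr[8] to place pivot at position 8: [14, 5, 5, 12, 5, 6, 39, 39, 40]
Pivot position: 8

After partitioning with pivot 40, the array becomes [14, 5, 5, 12, 5, 6, 39, 39, 40]. The pivot is placed at index 8. All elements to the left of the pivot are <= 40, and all elements to the right are > 40.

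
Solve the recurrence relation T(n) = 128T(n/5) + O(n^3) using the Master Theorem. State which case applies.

Master Theorem for T(n) = 128T(n/5) + O(n^3):

a = 128, b = 5, c = 3
log_b(a) = log_5(128) = 3.0147

Case 1: c = 3 < log_5(128) = 3.0147
T(n) = O(n^(log_5 128))

For T(n) = 128T(n/5) + O(n^3): log_5(128) = 3.0147. This is Case 1 of the Master Theorem (c < log_b(a), work dominated by leaves), giving O(n^(log_5 128)).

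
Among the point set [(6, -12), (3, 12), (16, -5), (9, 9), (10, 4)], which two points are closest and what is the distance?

Computing all pairwise distances among 5 points:

d((6, -12), (3, 12)) = 24.1868
d((6, -12), (16, -5)) = 12.2066
d((6, -12), (9, 9)) = 21.2132
d((6, -12), (10, 4)) = 16.4924
d((3, 12), (16, -5)) = 21.4009
d((3, 12), (9, 9)) = 6.7082
d((3, 12), (10, 4)) = 10.6301
d((16, -5), (9, 9)) = 15.6525
d((16, -5), (10, 4)) = 10.8167
d((9, 9), (10, 4)) = 5.099 <-- minimum

Closest pair: (9, 9) and (10, 4) with distance 5.099

The closest pair is (9, 9) and (10, 4) with Euclidean distance 5.099. For 5 points, brute-force pairwise comparison is shown above. For large n, the divide-and-conquer algorithm (sort by x, recurse on halves, check the dividing strip) achieves O(n log n).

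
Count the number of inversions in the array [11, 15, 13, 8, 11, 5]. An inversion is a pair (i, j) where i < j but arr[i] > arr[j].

Finding inversions in [11, 15, 13, 8, 11, 5]:

(0, 3): arr[0]=11 > arr[3]=8
(0, 5): arr[0]=11 > arr[5]=5
(1, 2): arr[1]=15 > arr[2]=13
(1, 3): arr[1]=15 > arr[3]=8
(1, 4): arr[1]=15 > arr[4]=11
(1, 5): arr[1]=15 > arr[5]=5
(2, 3): arr[2]=13 > arr[3]=8
(2, 4): arr[2]=13 > arr[4]=11
(2, 5): arr[2]=13 > arr[5]=5
(3, 5): arr[3]=8 > arr[5]=5
(4, 5): arr[4]=11 > arr[5]=5

Total inversions: 11

The array has 11 inversion(s): (0,3), (0,5), (1,2), (1,3), (1,4), (1,5), (2,3), (2,4), (2,5), (3,5), (4,5). Each pair (i,j) satisfies i < j and arr[i] > arr[j].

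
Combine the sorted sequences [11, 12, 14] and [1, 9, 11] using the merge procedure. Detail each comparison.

Merging process:

Compare 11 vs 1: take 1 from right. Merged: [1]
Compare 11 vs 9: take 9 from right. Merged: [1, 9]
Compare 11 vs 11: take 11 from left. Merged: [1, 9, 11]
Compare 12 vs 11: take 11 from right. Merged: [1, 9, 11, 11]
Append remaining from left: [12, 14]. Merged: [1, 9, 11, 11, 12, 14]

Final merged array: [1, 9, 11, 11, 12, 14]
Total comparisons: 4

The merged array is [1, 9, 11, 11, 12, 14], requiring 4 comparisons. The merge step runs in O(n) time where n is the total number of elements.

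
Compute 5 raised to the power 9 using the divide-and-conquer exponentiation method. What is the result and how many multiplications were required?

Computing 5^9 by squaring (build up from 5^1; each line after the first costs one multiplication):

5^1 = 5
5^2 = (5^1)^2 = 5^2 = 25
5^4 = (5^2)^2 = 25^2 = 625
5^8 = (5^4)^2 = 625^2 = 390625
5^9 = 5 * 5^8 = 5 * 390625 = 1953125

Result: 1953125
Multiplications needed: 4 (4 lines after 5^1)

5^9 = 1953125. Using exponentiation by squaring, this requires 4 multiplications. The key idea: if the exponent is even, square the half-power; if odd, multiply by the base once.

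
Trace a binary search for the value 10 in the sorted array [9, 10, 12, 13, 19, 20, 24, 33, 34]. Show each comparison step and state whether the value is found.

Binary search for 10 in [9, 10, 12, 13, 19, 20, 24, 33, 34]:

lo=0, hi=8, mid=4, arr[mid]=19 -> 19 > 10, search left half
lo=0, hi=3, mid=1, arr[mid]=10 -> Found target at index 1!

Binary search finds 10 at index 1 after 2 comparisons. The search repeatedly halves the search space by comparing with the middle element.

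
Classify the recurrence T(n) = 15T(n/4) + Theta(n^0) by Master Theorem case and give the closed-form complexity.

Master Theorem for T(n) = 15T(n/4) + O(n^0):

a = 15, b = 4, c = 0
log_b(a) = log_4(15) = 1.9534

Case 1: c = 0 < log_4(15) = 1.9534
T(n) = O(n^(log_4 15))

For T(n) = 15T(n/4) + O(n^0): log_4(15) = 1.9534. This is Case 1 of the Master Theorem (c < log_b(a), work dominated by leaves), giving O(n^(log_4 15)).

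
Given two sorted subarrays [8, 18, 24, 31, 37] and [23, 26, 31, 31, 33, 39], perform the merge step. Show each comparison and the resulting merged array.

Merging process:

Compare 8 vs 23: take 8 from left. Merged: [8]
Compare 18 vs 23: take 18 from left. Merged: [8, 18]
Compare 24 vs 23: take 23 from right. Merged: [8, 18, 23]
Compare 24 vs 26: take 24 from left. Merged: [8, 18, 23, 24]
Compare 31 vs 26: take 26 from right. Merged: [8, 18, 23, 24, 26]
Compare 31 vs 31: take 31 from left. Merged: [8, 18, 23, 24, 26, 31]
Compare 37 vs 31: take 31 from right. Merged: [8, 18, 23, 24, 26, 31, 31]
Compare 37 vs 31: take 31 from right. Merged: [8, 18, 23, 24, 26, 31, 31, 31]
Compare 37 vs 33: take 33 from right. Merged: [8, 18, 23, 24, 26, 31, 31, 31, 33]
Compare 37 vs 39: take 37 from left. Merged: [8, 18, 23, 24, 26, 31, 31, 31, 33, 37]
Append remaining from right: [39]. Merged: [8, 18, 23, 24, 26, 31, 31, 31, 33, 37, 39]

Final merged array: [8, 18, 23, 24, 26, 31, 31, 31, 33, 37, 39]
Total comparisons: 10

The merged array is [8, 18, 23, 24, 26, 31, 31, 31, 33, 37, 39], requiring 10 comparisons. The merge step runs in O(n) time where n is the total number of elements.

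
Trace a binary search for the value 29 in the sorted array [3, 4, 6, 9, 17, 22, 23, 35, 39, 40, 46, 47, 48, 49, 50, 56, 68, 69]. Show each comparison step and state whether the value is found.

Binary search for 29 in [3, 4, 6, 9, 17, 22, 23, 35, 39, 40, 46, 47, 48, 49, 50, 56, 68, 69]:

lo=0, hi=17, mid=8, arr[mid]=39 -> 39 > 29, search left half
lo=0, hi=7, mid=3, arr[mid]=9 -> 9 < 29, search right half
lo=4, hi=7, mid=5, arr[mid]=22 -> 22 < 29, search right half
lo=6, hi=7, mid=6, arr[mid]=23 -> 23 < 29, search right half
lo=7, hi=7, mid=7, arr[mid]=35 -> 35 > 29, search left half
lo=7 > hi=6, target 29 not found

Binary search determines that 29 is not in the array after 5 comparisons. The search space was exhausted without finding the target.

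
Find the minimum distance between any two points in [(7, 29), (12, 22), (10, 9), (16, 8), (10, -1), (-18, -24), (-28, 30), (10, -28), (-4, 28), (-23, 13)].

Computing all pairwise distances among 10 points:

d((7, 29), (12, 22)) = 8.6023
d((7, 29), (10, 9)) = 20.2237
d((7, 29), (16, 8)) = 22.8473
d((7, 29), (10, -1)) = 30.1496
d((7, 29), (-18, -24)) = 58.6003
d((7, 29), (-28, 30)) = 35.0143
d((7, 29), (10, -28)) = 57.0789
d((7, 29), (-4, 28)) = 11.0454
d((7, 29), (-23, 13)) = 34.0
d((12, 22), (10, 9)) = 13.1529
d((12, 22), (16, 8)) = 14.5602
d((12, 22), (10, -1)) = 23.0868
d((12, 22), (-18, -24)) = 54.9181
d((12, 22), (-28, 30)) = 40.7922
d((12, 22), (10, -28)) = 50.04
d((12, 22), (-4, 28)) = 17.088
d((12, 22), (-23, 13)) = 36.1386
d((10, 9), (16, 8)) = 6.0828 <-- minimum
d((10, 9), (10, -1)) = 10.0
d((10, 9), (-18, -24)) = 43.2782
d((10, 9), (-28, 30)) = 43.4166
d((10, 9), (10, -28)) = 37.0
d((10, 9), (-4, 28)) = 23.6008
d((10, 9), (-23, 13)) = 33.2415
d((16, 8), (10, -1)) = 10.8167
d((16, 8), (-18, -24)) = 46.6905
d((16, 8), (-28, 30)) = 49.1935
d((16, 8), (10, -28)) = 36.4966
d((16, 8), (-4, 28)) = 28.2843
d((16, 8), (-23, 13)) = 39.3192
d((10, -1), (-18, -24)) = 36.2353
d((10, -1), (-28, 30)) = 49.0408
d((10, -1), (10, -28)) = 27.0
d((10, -1), (-4, 28)) = 32.2025
d((10, -1), (-23, 13)) = 35.8469
d((-18, -24), (-28, 30)) = 54.9181
d((-18, -24), (10, -28)) = 28.2843
d((-18, -24), (-4, 28)) = 53.8516
d((-18, -24), (-23, 13)) = 37.3363
d((-28, 30), (10, -28)) = 69.3397
d((-28, 30), (-4, 28)) = 24.0832
d((-28, 30), (-23, 13)) = 17.72
d((10, -28), (-4, 28)) = 57.7235
d((10, -28), (-23, 13)) = 52.6308
d((-4, 28), (-23, 13)) = 24.2074

Closest pair: (10, 9) and (16, 8) with distance 6.0828

The closest pair is (10, 9) and (16, 8) with Euclidean distance 6.0828. For 10 points, brute-force pairwise comparison is shown above. For large n, the divide-and-conquer algorithm (sort by x, recurse on halves, check the dividing strip) achieves O(n log n).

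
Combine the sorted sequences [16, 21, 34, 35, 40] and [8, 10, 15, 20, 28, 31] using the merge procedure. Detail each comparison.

Merging process:

Compare 16 vs 8: take 8 from right. Merged: [8]
Compare 16 vs 10: take 10 from right. Merged: [8, 10]
Compare 16 vs 15: take 15 from right. Merged: [8, 10, 15]
Compare 16 vs 20: take 16 from left. Merged: [8, 10, 15, 16]
Compare 21 vs 20: take 20 from right. Merged: [8, 10, 15, 16, 20]
Compare 21 vs 28: take 21 from left. Merged: [8, 10, 15, 16, 20, 21]
Compare 34 vs 28: take 28 from right. Merged: [8, 10, 15, 16, 20, 21, 28]
Compare 34 vs 31: take 31 from right. Merged: [8, 10, 15, 16, 20, 21, 28, 31]
Append remaining from left: [34, 35, 40]. Merged: [8, 10, 15, 16, 20, 21, 28, 31, 34, 35, 40]

Final merged array: [8, 10, 15, 16, 20, 21, 28, 31, 34, 35, 40]
Total comparisons: 8

The merged array is [8, 10, 15, 16, 20, 21, 28, 31, 34, 35, 40], requiring 8 comparisons. The merge step runs in O(n) time where n is the total number of elements.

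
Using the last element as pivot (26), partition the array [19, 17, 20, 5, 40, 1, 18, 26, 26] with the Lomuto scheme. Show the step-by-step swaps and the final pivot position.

Lomuto partition with pivot = 26:

Initial array: [19, 17, 20, 5, 40, 1, 18, 26, 26]

arr[0]=19 <= 26: swap with position 0, array becomes [19, 17, 20, 5, 40, 1, 18, 26, 26]
arr[1]=17 <= 26: swap with position 1, array becomes [19, 17, 20, 5, 40, 1, 18, 26, 26]
arr[2]=20 <= 26: swap with position 2, array becomes [19, 17, 20, 5, 40, 1, 18, 26, 26]
arr[3]=5 <= 26: swap with position 3, array becomes [19, 17, 20, 5, 40, 1, 18, 26, 26]
arr[4]=40 > 26: no swap
arr[5]=1 <= 26: swap with position 4, array becomes [19, 17, 20, 5, 1, 40, 18, 26, 26]
arr[6]=18 <= 26: swap with position 5, array becomes [19, 17, 20, 5, 1, 18, 40, 26, 26]
arr[7]=26 <= 26: swap with position 6, array becomes [19, 17, 20, 5, 1, 18, 26, 40, 26]

Place pivot at position 7: [19, 17, 20, 5, 1, 18, 26, 26, 40]
Pivot position: 7

After partitioning with pivot 26, the array becomes [19, 17, 20, 5, 1, 18, 26, 26, 40]. The pivot is placed at index 7. All elements to the left of the pivot are <= 26, and all elements to the right are > 26.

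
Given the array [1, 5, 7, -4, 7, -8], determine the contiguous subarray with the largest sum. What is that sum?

Using Kadane's algorithm on [1, 5, 7, -4, 7, -8]:

Scanning through the array:
Position 1 (value 5): max_ending_here = 6, max_so_far = 6
Position 2 (value 7): max_ending_here = 13, max_so_far = 13
Position 3 (value -4): max_ending_here = 9, max_so_far = 13
Position 4 (value 7): max_ending_here = 16, max_so_far = 16
Position 5 (value -8): max_ending_here = 8, max_so_far = 16

Maximum subarray: [1, 5, 7, -4, 7]
Maximum sum: 16

The maximum subarray is [1, 5, 7, -4, 7] with sum 16. This subarray runs from index 0 to index 4.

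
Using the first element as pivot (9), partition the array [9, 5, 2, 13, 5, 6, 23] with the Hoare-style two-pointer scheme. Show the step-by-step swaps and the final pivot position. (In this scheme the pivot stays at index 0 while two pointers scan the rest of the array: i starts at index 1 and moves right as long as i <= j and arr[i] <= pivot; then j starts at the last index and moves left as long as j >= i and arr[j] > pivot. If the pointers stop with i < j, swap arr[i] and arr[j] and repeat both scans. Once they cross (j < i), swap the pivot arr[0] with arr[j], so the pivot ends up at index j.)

Hoare-style two-pointer partition with pivot = 9:

Initial array: [9, 5, 2, 13, 5, 6, 23]

Pointers start at i = 1, j = 6.
i stops at index 3 (arr[3]=13 > 9), j stops at index 5 (arr[5]=6 <= 9): swap arr[3] and arr[5], array becomes [9, 5, 2, 6, 5, 13, 23]
i ends at 5, j ends at 4: the pointers have crossed (j < i), so scanning stops.

Swap pivot arr[0] with arr[4] to place pivot at position 4: [5, 5, 2, 6, 9, 13, 23]
Pivot position: 4

After partitioning with pivot 9, the array becomes [5, 5, 2, 6, 9, 13, 23]. The pivot is placed at index 4. All elements to the left of the pivot are <= 9, and all elements to the right are > 9.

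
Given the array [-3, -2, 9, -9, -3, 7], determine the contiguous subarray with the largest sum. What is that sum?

Using Kadane's algorithm on [-3, -2, 9, -9, -3, 7]:

Scanning through the array:
Position 1 (value -2): max_ending_here = -2, max_so_far = -2
Position 2 (value 9): max_ending_here = 9, max_so_far = 9
Position 3 (value -9): max_ending_here = 0, max_so_far = 9
Position 4 (value -3): max_ending_here = -3, max_so_far = 9
Position 5 (value 7): max_ending_here = 7, max_so_far = 9

Maximum subarray: [9]
Maximum sum: 9

The maximum subarray is [9] with sum 9. This subarray runs from index 2 to index 2.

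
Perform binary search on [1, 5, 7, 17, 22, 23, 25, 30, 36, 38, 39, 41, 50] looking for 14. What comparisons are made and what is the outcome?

Binary search for 14 in [1, 5, 7, 17, 22, 23, 25, 30, 36, 38, 39, 41, 50]:

lo=0, hi=12, mid=6, arr[mid]=25 -> 25 > 14, search left half
lo=0, hi=5, mid=2, arr[mid]=7 -> 7 < 14, search right half
lo=3, hi=5, mid=4, arr[mid]=22 -> 22 > 14, search left half
lo=3, hi=3, mid=3, arr[mid]=17 -> 17 > 14, search left half
lo=3 > hi=2, target 14 not found

Binary search determines that 14 is not in the array after 4 comparisons. The search space was exhausted without finding the target.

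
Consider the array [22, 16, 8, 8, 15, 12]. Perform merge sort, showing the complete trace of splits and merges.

Merge sort trace:

Split: [22, 16, 8, 8, 15, 12] -> [22, 16, 8] and [8, 15, 12]
  Split: [22, 16, 8] -> [22] and [16, 8]
    Split: [16, 8] -> [16] and [8]
    Merge: [16] + [8] -> [8, 16]
  Merge: [22] + [8, 16] -> [8, 16, 22]
  Split: [8, 15, 12] -> [8] and [15, 12]
    Split: [15, 12] -> [15] and [12]
    Merge: [15] + [12] -> [12, 15]
  Merge: [8] + [12, 15] -> [8, 12, 15]
Merge: [8, 16, 22] + [8, 12, 15] -> [8, 8, 12, 15, 16, 22]

Final sorted array: [8, 8, 12, 15, 16, 22]

The merge sort proceeds by recursively splitting the array and merging sorted halves.
After all merges, the sorted array is [8, 8, 12, 15, 16, 22].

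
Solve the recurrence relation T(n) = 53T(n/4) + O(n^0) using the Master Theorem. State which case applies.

Master Theorem for T(n) = 53T(n/4) + O(n^0):

a = 53, b = 4, c = 0
log_b(a) = log_4(53) = 2.8640

Case 1: c = 0 < log_4(53) = 2.8640
T(n) = O(n^(log_4 53))

For T(n) = 53T(n/4) + O(n^0): log_4(53) = 2.8640. This is Case 1 of the Master Theorem (c < log_b(a), work dominated by leaves), giving O(n^(log_4 53)).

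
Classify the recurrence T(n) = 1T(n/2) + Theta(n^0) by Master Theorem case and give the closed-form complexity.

Master Theorem for T(n) = 1T(n/2) + O(n^0):

a = 1, b = 2, c = 0
log_b(a) = log_2(1) = 0.0000

Case 2: c = 0 = log_2(1) = 0.0000
T(n) = O(n^0 log n) = O(log n)

For T(n) = 1T(n/2) + O(n^0): log_2(1) = 0.0000. This is Case 2 of the Master Theorem (c = log_b(a), equal work at all levels), giving O(log n).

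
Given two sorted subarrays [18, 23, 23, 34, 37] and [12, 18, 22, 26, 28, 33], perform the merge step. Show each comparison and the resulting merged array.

Merging process:

Compare 18 vs 12: take 12 from right. Merged: [12]
Compare 18 vs 18: take 18 from left. Merged: [12, 18]
Compare 23 vs 18: take 18 from right. Merged: [12, 18, 18]
Compare 23 vs 22: take 22 from right. Merged: [12, 18, 18, 22]
Compare 23 vs 26: take 23 from left. Merged: [12, 18, 18, 22, 23]
Compare 23 vs 26: take 23 from left. Merged: [12, 18, 18, 22, 23, 23]
Compare 34 vs 26: take 26 from right. Merged: [12, 18, 18, 22, 23, 23, 26]
Compare 34 vs 28: take 28 from right. Merged: [12, 18, 18, 22, 23, 23, 26, 28]
Compare 34 vs 33: take 33 from right. Merged: [12, 18, 18, 22, 23, 23, 26, 28, 33]
Append remaining from left: [34, 37]. Merged: [12, 18, 18, 22, 23, 23, 26, 28, 33, 34, 37]

Final merged array: [12, 18, 18, 22, 23, 23, 26, 28, 33, 34, 37]
Total comparisons: 9

The merged array is [12, 18, 18, 22, 23, 23, 26, 28, 33, 34, 37], requiring 9 comparisons. The merge step runs in O(n) time where n is the total number of elements.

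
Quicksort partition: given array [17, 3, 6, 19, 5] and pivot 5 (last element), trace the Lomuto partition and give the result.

Lomuto partition with pivot = 5:

Initial array: [17, 3, 6, 19, 5]

arr[0]=17 > 5: no swap
arr[1]=3 <= 5: swap with position 0, array becomes [3, 17, 6, 19, 5]
arr[2]=6 > 5: no swap
arr[3]=19 > 5: no swap

Place pivot at position 1: [3, 5, 6, 19, 17]
Pivot position: 1

After partitioning with pivot 5, the array becomes [3, 5, 6, 19, 17]. The pivot is placed at index 1. All elements to the left of the pivot are <= 5, and all elements to the right are > 5.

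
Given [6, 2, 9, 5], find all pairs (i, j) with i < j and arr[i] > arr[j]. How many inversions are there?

Finding inversions in [6, 2, 9, 5]:

(0, 1): arr[0]=6 > arr[1]=2
(0, 3): arr[0]=6 > arr[3]=5
(2, 3): arr[2]=9 > arr[3]=5

Total inversions: 3

The array has 3 inversion(s): (0,1), (0,3), (2,3). Each pair (i,j) satisfies i < j and arr[i] > arr[j].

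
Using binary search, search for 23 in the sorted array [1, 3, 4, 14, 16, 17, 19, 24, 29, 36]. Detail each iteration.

Binary search for 23 in [1, 3, 4, 14, 16, 17, 19, 24, 29, 36]:

lo=0, hi=9, mid=4, arr[mid]=16 -> 16 < 23, search right half
lo=5, hi=9, mid=7, arr[mid]=24 -> 24 > 23, search left half
lo=5, hi=6, mid=5, arr[mid]=17 -> 17 < 23, search right half
lo=6, hi=6, mid=6, arr[mid]=19 -> 19 < 23, search right half
lo=7 > hi=6, target 23 not found

Binary search determines that 23 is not in the array after 4 comparisons. The search space was exhausted without finding the target.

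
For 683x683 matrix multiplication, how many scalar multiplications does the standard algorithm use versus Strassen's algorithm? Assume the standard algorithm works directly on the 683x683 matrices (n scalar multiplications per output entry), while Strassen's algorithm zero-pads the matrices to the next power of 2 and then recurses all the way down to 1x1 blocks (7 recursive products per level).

Matrix multiplication for 683x683 matrices:

Strassen's algorithm requires power-of-2 dimensions. Pad 683x683 to 1024x1024 (next power of 2).

Standard algorithm: 683^3 = 318611987 multiplications
Strassen's algorithm: 7^(log2(1024)) = 7^10 = 282475249 multiplications
Savings: 318611987 - 282475249 = 36136738 multiplications

Standard: 318611987 multiplications (683^3). Strassen: 282475249 multiplications (7^10, after padding to 1024x1024). Strassen reduces 8 recursive multiplications to 7 at each level.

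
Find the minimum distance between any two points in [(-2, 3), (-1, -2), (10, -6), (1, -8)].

Computing all pairwise distances among 4 points:

d((-2, 3), (-1, -2)) = 5.099 <-- minimum
d((-2, 3), (10, -6)) = 15.0
d((-2, 3), (1, -8)) = 11.4018
d((-1, -2), (10, -6)) = 11.7047
d((-1, -2), (1, -8)) = 6.3246
d((10, -6), (1, -8)) = 9.2195

Closest pair: (-2, 3) and (-1, -2) with distance 5.099

The closest pair is (-2, 3) and (-1, -2) with Euclidean distance 5.099. For 4 points, brute-force pairwise comparison is shown above. For large n, the divide-and-conquer algorithm (sort by x, recurse on halves, check the dividing strip) achieves O(n log n).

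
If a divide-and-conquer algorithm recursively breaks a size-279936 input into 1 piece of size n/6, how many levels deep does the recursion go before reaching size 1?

For divide and conquer with division factor 6:

Problem sizes at each level:
Level 0: 279936
Level 1: 46656
Level 2: 7776
Level 3: 1296
Level 4: 216
Level 5: 36
Level 6: 6
Level 7: 1

The root is level 0 and the size-1 base case is level 7 (the tree spans levels 0 through 7, i.e. 8 levels counting the root), so the depth is the number of divisions: log_6(279936) = 7

The recursion tree depth is log_6(279936) = 7. At each level, the problem size is divided by 6, so it takes 7 divisions to reduce to a base case of size 1. The algorithm makes 1 recursive call at each level.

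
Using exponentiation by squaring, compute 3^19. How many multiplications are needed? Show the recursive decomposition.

Computing 3^19 by squaring (build up from 3^1; each line after the first costs one multiplication):

3^1 = 3
3^2 = (3^1)^2 = 3^2 = 9
3^4 = (3^2)^2 = 9^2 = 81
3^8 = (3^4)^2 = 81^2 = 6561
3^9 = 3 * 3^8 = 3 * 6561 = 19683
3^18 = (3^9)^2 = 19683^2 = 387420489
3^19 = 3 * 3^18 = 3 * 387420489 = 1162261467

Result: 1162261467
Multiplications needed: 6 (6 lines after 3^1)

3^19 = 1162261467. Using exponentiation by squaring, this requires 6 multiplications. The key idea: if the exponent is even, square the half-power; if odd, multiply by the base once.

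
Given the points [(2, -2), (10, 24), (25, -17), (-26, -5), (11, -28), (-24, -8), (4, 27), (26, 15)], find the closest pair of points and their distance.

Computing all pairwise distances among 8 points:

d((2, -2), (10, 24)) = 27.2029
d((2, -2), (25, -17)) = 27.4591
d((2, -2), (-26, -5)) = 28.1603
d((2, -2), (11, -28)) = 27.5136
d((2, -2), (-24, -8)) = 26.6833
d((2, -2), (4, 27)) = 29.0689
d((2, -2), (26, 15)) = 29.4109
d((10, 24), (25, -17)) = 43.6578
d((10, 24), (-26, -5)) = 46.2277
d((10, 24), (11, -28)) = 52.0096
d((10, 24), (-24, -8)) = 46.6905
d((10, 24), (4, 27)) = 6.7082
d((10, 24), (26, 15)) = 18.3576
d((25, -17), (-26, -5)) = 52.3927
d((25, -17), (11, -28)) = 17.8045
d((25, -17), (-24, -8)) = 49.8197
d((25, -17), (4, 27)) = 48.7545
d((25, -17), (26, 15)) = 32.0156
d((-26, -5), (11, -28)) = 43.566
d((-26, -5), (-24, -8)) = 3.6056 <-- minimum
d((-26, -5), (4, 27)) = 43.8634
d((-26, -5), (26, 15)) = 55.7136
d((11, -28), (-24, -8)) = 40.3113
d((11, -28), (4, 27)) = 55.4437
d((11, -28), (26, 15)) = 45.5412
d((-24, -8), (4, 27)) = 44.8219
d((-24, -8), (26, 15)) = 55.0364
d((4, 27), (26, 15)) = 25.0599

Closest pair: (-26, -5) and (-24, -8) with distance 3.6056

The closest pair is (-26, -5) and (-24, -8) with Euclidean distance 3.6056. For 8 points, brute-force pairwise comparison is shown above. For large n, the divide-and-conquer algorithm (sort by x, recurse on halves, check the dividing strip) achieves O(n log n).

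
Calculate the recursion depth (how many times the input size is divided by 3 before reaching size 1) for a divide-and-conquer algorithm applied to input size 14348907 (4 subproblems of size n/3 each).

For divide and conquer with division factor 3:

Problem sizes at each level:
Level 0: 14348907
Level 1: 4782969
Level 2: 1594323
Level 3: 531441
Level 4: 177147
Level 5: 59049
Level 6: 19683
Level 7: 6561
Level 8: 2187
Level 9: 729
Level 10: 243
Level 11: 81
Level 12: 27
Level 13: 9
Level 14: 3
Level 15: 1

The root is level 0 and the size-1 base case is level 15 (the tree spans levels 0 through 15, i.e. 16 levels counting the root), so the depth is the number of divisions: log_3(14348907) = 15

The recursion tree depth is log_3(14348907) = 15. At each level, the problem size is divided by 3, so it takes 15 divisions to reduce to a base case of size 1. The algorithm makes 4 recursive calls at each level.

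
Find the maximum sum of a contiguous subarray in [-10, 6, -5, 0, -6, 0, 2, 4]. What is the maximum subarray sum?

Using Kadane's algorithm on [-10, 6, -5, 0, -6, 0, 2, 4]:

Scanning through the array:
Position 1 (value 6): max_ending_here = 6, max_so_far = 6
Position 2 (value -5): max_ending_here = 1, max_so_far = 6
Position 3 (value 0): max_ending_here = 1, max_so_far = 6
Position 4 (value -6): max_ending_here = -5, max_so_far = 6
Position 5 (value 0): max_ending_here = 0, max_so_far = 6
Position 6 (value 2): max_ending_here = 2, max_so_far = 6
Position 7 (value 4): max_ending_here = 6, max_so_far = 6

Maximum subarray: [6]
Maximum sum: 6

The maximum subarray is [6] with sum 6. This subarray runs from index 1 to index 1.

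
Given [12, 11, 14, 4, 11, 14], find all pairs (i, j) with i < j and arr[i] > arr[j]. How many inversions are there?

Finding inversions in [12, 11, 14, 4, 11, 14]:

(0, 1): arr[0]=12 > arr[1]=11
(0, 3): arr[0]=12 > arr[3]=4
(0, 4): arr[0]=12 > arr[4]=11
(1, 3): arr[1]=11 > arr[3]=4
(2, 3): arr[2]=14 > arr[3]=4
(2, 4): arr[2]=14 > arr[4]=11

Total inversions: 6

The array has 6 inversion(s): (0,1), (0,3), (0,4), (1,3), (2,3), (2,4). Each pair (i,j) satisfies i < j and arr[i] > arr[j].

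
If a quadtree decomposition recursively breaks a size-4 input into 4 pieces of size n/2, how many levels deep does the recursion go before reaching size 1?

For divide and conquer with division factor 2:

Problem sizes at each level:
Level 0: 4
Level 1: 2
Level 2: 1

The root is level 0 and the size-1 base case is level 2 (the tree spans levels 0 through 2, i.e. 3 levels counting the root), so the depth is the number of divisions: log_2(4) = 2

The recursion tree depth is log_2(4) = 2. At each level, the problem size is divided by 2, so it takes 2 divisions to reduce to a base case of size 1. The algorithm makes 4 recursive calls at each level.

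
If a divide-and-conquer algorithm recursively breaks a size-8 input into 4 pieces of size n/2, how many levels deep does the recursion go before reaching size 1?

For divide and conquer with division factor 2:

Problem sizes at each level:
Level 0: 8
Level 1: 4
Level 2: 2
Level 3: 1

The root is level 0 and the size-1 base case is level 3 (the tree spans levels 0 through 3, i.e. 4 levels counting the root), so the depth is the number of divisions: log_2(8) = 3

The recursion tree depth is log_2(8) = 3. At each level, the problem size is divided by 2, so it takes 3 divisions to reduce to a base case of size 1. The algorithm makes 4 recursive calls at each level.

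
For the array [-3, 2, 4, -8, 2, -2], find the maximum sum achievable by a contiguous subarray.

Using Kadane's algorithm on [-3, 2, 4, -8, 2, -2]:

Scanning through the array:
Position 1 (value 2): max_ending_here = 2, max_so_far = 2
Position 2 (value 4): max_ending_here = 6, max_so_far = 6
Position 3 (value -8): max_ending_here = -2, max_so_far = 6
Position 4 (value 2): max_ending_here = 2, max_so_far = 6
Position 5 (value -2): max_ending_here = 0, max_so_far = 6

Maximum subarray: [2, 4]
Maximum sum: 6

The maximum subarray is [2, 4] with sum 6. This subarray runs from index 1 to index 2.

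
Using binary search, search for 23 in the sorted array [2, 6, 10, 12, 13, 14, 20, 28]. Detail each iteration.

Binary search for 23 in [2, 6, 10, 12, 13, 14, 20, 28]:

lo=0, hi=7, mid=3, arr[mid]=12 -> 12 < 23, search right half
lo=4, hi=7, mid=5, arr[mid]=14 -> 14 < 23, search right half
lo=6, hi=7, mid=6, arr[mid]=20 -> 20 < 23, search right half
lo=7, hi=7, mid=7, arr[mid]=28 -> 28 > 23, search left half
lo=7 > hi=6, target 23 not found

Binary search determines that 23 is not in the array after 4 comparisons. The search space was exhausted without finding the target.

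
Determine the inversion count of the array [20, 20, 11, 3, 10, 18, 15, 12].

Finding inversions in [20, 20, 11, 3, 10, 18, 15, 12]:

(0, 2): arr[0]=20 > arr[2]=11
(0, 3): arr[0]=20 > arr[3]=3
(0, 4): arr[0]=20 > arr[4]=10
(0, 5): arr[0]=20 > arr[5]=18
(0, 6): arr[0]=20 > arr[6]=15
(0, 7): arr[0]=20 > arr[7]=12
(1, 2): arr[1]=20 > arr[2]=11
(1, 3): arr[1]=20 > arr[3]=3
(1, 4): arr[1]=20 > arr[4]=10
(1, 5): arr[1]=20 > arr[5]=18
(1, 6): arr[1]=20 > arr[6]=15
(1, 7): arr[1]=20 > arr[7]=12
(2, 3): arr[2]=11 > arr[3]=3
(2, 4): arr[2]=11 > arr[4]=10
(5, 6): arr[5]=18 > arr[6]=15
(5, 7): arr[5]=18 > arr[7]=12
(6, 7): arr[6]=15 > arr[7]=12

Total inversions: 17

The array has 17 inversion(s): (0,2), (0,3), (0,4), (0,5), (0,6), (0,7), (1,2), (1,3), (1,4), (1,5), (1,6), (1,7), (2,3), (2,4), (5,6), (5,7), (6,7). Each pair (i,j) satisfies i < j and arr[i] > arr[j].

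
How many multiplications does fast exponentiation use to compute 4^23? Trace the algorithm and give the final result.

Computing 4^23 by squaring (build up from 4^1; each line after the first costs one multiplication):

4^1 = 4
4^2 = (4^1)^2 = 4^2 = 16
4^4 = (4^2)^2 = 16^2 = 256
4^5 = 4 * 4^4 = 4 * 256 = 1024
4^10 = (4^5)^2 = 1024^2 = 1048576
4^11 = 4 * 4^10 = 4 * 1048576 = 4194304
4^22 = (4^11)^2 = 4194304^2 = 17592186044416
4^23 = 4 * 4^22 = 4 * 17592186044416 = 70368744177664

Result: 70368744177664
Multiplications needed: 7 (7 lines after 4^1)

4^23 = 70368744177664. Using exponentiation by squaring, this requires 7 multiplications. The key idea: if the exponent is even, square the half-power; if odd, multiply by the base once.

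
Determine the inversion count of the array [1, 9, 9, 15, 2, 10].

Finding inversions in [1, 9, 9, 15, 2, 10]:

(1, 4): arr[1]=9 > arr[4]=2
(2, 4): arr[2]=9 > arr[4]=2
(3, 4): arr[3]=15 > arr[4]=2
(3, 5): arr[3]=15 > arr[5]=10

Total inversions: 4

The array has 4 inversion(s): (1,4), (2,4), (3,4), (3,5). Each pair (i,j) satisfies i < j and arr[i] > arr[j].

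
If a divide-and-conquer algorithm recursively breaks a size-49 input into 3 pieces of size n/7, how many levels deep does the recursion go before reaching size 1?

For divide and conquer with division factor 7:

Problem sizes at each level:
Level 0: 49
Level 1: 7
Level 2: 1

The root is level 0 and the size-1 base case is level 2 (the tree spans levels 0 through 2, i.e. 3 levels counting the root), so the depth is the number of divisions: log_7(49) = 2

The recursion tree depth is log_7(49) = 2. At each level, the problem size is divided by 7, so it takes 2 divisions to reduce to a base case of size 1. The algorithm makes 3 recursive calls at each level.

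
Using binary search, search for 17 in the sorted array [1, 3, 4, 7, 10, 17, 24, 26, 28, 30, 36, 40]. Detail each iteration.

Binary search for 17 in [1, 3, 4, 7, 10, 17, 24, 26, 28, 30, 36, 40]:

lo=0, hi=11, mid=5, arr[mid]=17 -> Found target at index 5!

Binary search finds 17 at index 5 after 1 comparisons. The search repeatedly halves the search space by comparing with the middle element.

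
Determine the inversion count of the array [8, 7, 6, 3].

Finding inversions in [8, 7, 6, 3]:

(0, 1): arr[0]=8 > arr[1]=7
(0, 2): arr[0]=8 > arr[2]=6
(0, 3): arr[0]=8 > arr[3]=3
(1, 2): arr[1]=7 > arr[2]=6
(1, 3): arr[1]=7 > arr[3]=3
(2, 3): arr[2]=6 > arr[3]=3

Total inversions: 6

The array has 6 inversion(s): (0,1), (0,2), (0,3), (1,2), (1,3), (2,3). Each pair (i,j) satisfies i < j and arr[i] > arr[j].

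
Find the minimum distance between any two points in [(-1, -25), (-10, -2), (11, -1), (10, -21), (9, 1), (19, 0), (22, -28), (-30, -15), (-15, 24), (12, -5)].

Computing all pairwise distances among 10 points:

d((-1, -25), (-10, -2)) = 24.6982
d((-1, -25), (11, -1)) = 26.8328
d((-1, -25), (10, -21)) = 11.7047
d((-1, -25), (9, 1)) = 27.8568
d((-1, -25), (19, 0)) = 32.0156
d((-1, -25), (22, -28)) = 23.1948
d((-1, -25), (-30, -15)) = 30.6757
d((-1, -25), (-15, 24)) = 50.9608
d((-1, -25), (12, -5)) = 23.8537
d((-10, -2), (11, -1)) = 21.0238
d((-10, -2), (10, -21)) = 27.5862
d((-10, -2), (9, 1)) = 19.2354
d((-10, -2), (19, 0)) = 29.0689
d((-10, -2), (22, -28)) = 41.2311
d((-10, -2), (-30, -15)) = 23.8537
d((-10, -2), (-15, 24)) = 26.4764
d((-10, -2), (12, -5)) = 22.2036
d((11, -1), (10, -21)) = 20.025
d((11, -1), (9, 1)) = 2.8284 <-- minimum
d((11, -1), (19, 0)) = 8.0623
d((11, -1), (22, -28)) = 29.1548
d((11, -1), (-30, -15)) = 43.3244
d((11, -1), (-15, 24)) = 36.0694
d((11, -1), (12, -5)) = 4.1231
d((10, -21), (9, 1)) = 22.0227
d((10, -21), (19, 0)) = 22.8473
d((10, -21), (22, -28)) = 13.8924
d((10, -21), (-30, -15)) = 40.4475
d((10, -21), (-15, 24)) = 51.4782
d((10, -21), (12, -5)) = 16.1245
d((9, 1), (19, 0)) = 10.0499
d((9, 1), (22, -28)) = 31.7805
d((9, 1), (-30, -15)) = 42.1545
d((9, 1), (-15, 24)) = 33.2415
d((9, 1), (12, -5)) = 6.7082
d((19, 0), (22, -28)) = 28.1603
d((19, 0), (-30, -15)) = 51.2445
d((19, 0), (-15, 24)) = 41.6173
d((19, 0), (12, -5)) = 8.6023
d((22, -28), (-30, -15)) = 53.6004
d((22, -28), (-15, 24)) = 63.8201
d((22, -28), (12, -5)) = 25.0799
d((-30, -15), (-15, 24)) = 41.7852
d((-30, -15), (12, -5)) = 43.1741
d((-15, 24), (12, -5)) = 39.6232

Closest pair: (11, -1) and (9, 1) with distance 2.8284

The closest pair is (11, -1) and (9, 1) with Euclidean distance 2.8284. For 10 points, brute-force pairwise comparison is shown above. For large n, the divide-and-conquer algorithm (sort by x, recurse on halves, check the dividing strip) achieves O(n log n).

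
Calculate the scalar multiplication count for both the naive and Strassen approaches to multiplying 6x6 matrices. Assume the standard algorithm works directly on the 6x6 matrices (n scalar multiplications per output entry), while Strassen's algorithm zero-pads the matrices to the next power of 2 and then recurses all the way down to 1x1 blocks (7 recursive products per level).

Matrix multiplication for 6x6 matrices:

Strassen's algorithm requires power-of-2 dimensions. Pad 6x6 to 8x8 (next power of 2).

Standard algorithm: 6^3 = 216 multiplications
Strassen's algorithm: 7^(log2(8)) = 7^3 = 343 multiplications
Difference: 216 - 343 = -127 (Strassen uses MORE here due to padding overhead — for small or just-over-power-of-2 n, padding can outweigh the per-level savings)

Standard: 216 multiplications (6^3). Strassen: 343 multiplications (7^3, after padding to 8x8). Strassen reduces 8 recursive multiplications to 7 at each level.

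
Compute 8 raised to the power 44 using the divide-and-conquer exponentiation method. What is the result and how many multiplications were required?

Computing 8^44 by squaring (build up from 8^1; each line after the first costs one multiplication):

8^1 = 8
8^2 = (8^1)^2 = 8^2 = 64
8^4 = (8^2)^2 = 64^2 = 4096
8^5 = 8 * 8^4 = 8 * 4096 = 32768
8^10 = (8^5)^2 = 32768^2 = 1073741824
8^11 = 8 * 8^10 = 8 * 1073741824 = 8589934592
8^22 = (8^11)^2 = 8589934592^2 = 73786976294838206464
8^44 = (8^22)^2 = 73786976294838206464^2 = 5444517870735015415413993718908291383296

Result: 5444517870735015415413993718908291383296
Multiplications needed: 7 (7 lines after 8^1)

8^44 = 5444517870735015415413993718908291383296. Using exponentiation by squaring, this requires 7 multiplications. The key idea: if the exponent is even, square the half-power; if odd, multiply by the base once.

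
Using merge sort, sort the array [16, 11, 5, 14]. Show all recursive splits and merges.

Merge sort trace:

Split: [16, 11, 5, 14] -> [16, 11] and [5, 14]
  Split: [16, 11] -> [16] and [11]
  Merge: [16] + [11] -> [11, 16]
  Split: [5, 14] -> [5] and [14]
  Merge: [5] + [14] -> [5, 14]
Merge: [11, 16] + [5, 14] -> [5, 11, 14, 16]

Final sorted array: [5, 11, 14, 16]

The merge sort proceeds by recursively splitting the array and merging sorted halves.
After all merges, the sorted array is [5, 11, 14, 16].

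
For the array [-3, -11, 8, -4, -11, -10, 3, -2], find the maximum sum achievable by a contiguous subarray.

Using Kadane's algorithm on [-3, -11, 8, -4, -11, -10, 3, -2]:

Scanning through the array:
Position 1 (value -11): max_ending_here = -11, max_so_far = -3
Position 2 (value 8): max_ending_here = 8, max_so_far = 8
Position 3 (value -4): max_ending_here = 4, max_so_far = 8
Position 4 (value -11): max_ending_here = -7, max_so_far = 8
Position 5 (value -10): max_ending_here = -10, max_so_far = 8
Position 6 (value 3): max_ending_here = 3, max_so_far = 8
Position 7 (value -2): max_ending_here = 1, max_so_far = 8

Maximum subarray: [8]
Maximum sum: 8

The maximum subarray is [8] with sum 8. This subarray runs from index 2 to index 2.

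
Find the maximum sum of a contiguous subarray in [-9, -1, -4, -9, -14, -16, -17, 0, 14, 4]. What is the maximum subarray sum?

Using Kadane's algorithm on [-9, -1, -4, -9, -14, -16, -17, 0, 14, 4]:

Scanning through the array:
Position 1 (value -1): max_ending_here = -1, max_so_far = -1
Position 2 (value -4): max_ending_here = -4, max_so_far = -1
Position 3 (value -9): max_ending_here = -9, max_so_far = -1
Position 4 (value -14): max_ending_here = -14, max_so_far = -1
Position 5 (value -16): max_ending_here = -16, max_so_far = -1
Position 6 (value -17): max_ending_here = -17, max_so_far = -1
Position 7 (value 0): max_ending_here = 0, max_so_far = 0
Position 8 (value 14): max_ending_here = 14, max_so_far = 14
Position 9 (value 4): max_ending_here = 18, max_so_far = 18

Maximum subarray: [0, 14, 4]
Maximum sum: 18

The maximum subarray is [0, 14, 4] with sum 18. This subarray runs from index 7 to index 9.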